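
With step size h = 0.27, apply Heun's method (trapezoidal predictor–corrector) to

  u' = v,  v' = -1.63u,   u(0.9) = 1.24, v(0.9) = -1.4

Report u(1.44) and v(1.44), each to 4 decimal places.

Heun on (u,v): k1 = f(t_n, state_n); k2 = f(t_n + h, state_n + h·k1); state_{n+1} = state_n + (h/2)·(k1 + k2).
0.900000: (1.240000, -1.400000)
  k1 = (-1.400000, -2.021200)
  predictor → (0.862000, -1.945724)
  k2 = (-1.945724, -1.405060)
  → (0.788327, -1.862545)
1.170000: (0.788327, -1.862545)
  k1 = (-1.862545, -1.284973)
  predictor → (0.285440, -2.209488)
  k2 = (-2.209488, -0.465267)
  → (0.238603, -2.098828)
(u(1.44), v(1.44)) ≈ (0.2386, -2.0988)

0.2386, -2.0988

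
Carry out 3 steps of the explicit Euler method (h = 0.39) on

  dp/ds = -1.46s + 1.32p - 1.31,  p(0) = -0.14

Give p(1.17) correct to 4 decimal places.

-3.7243

Euler: p_{n+1} = p_n + h·f(s_n, p_n).
s=0.000000, p=-0.140000: f=-1.494800 → p ← -0.140000 + 0.39·(-1.494800) = -0.722972
s=0.390000, p=-0.722972: f=-2.833723 → p ← -0.722972 + 0.39·(-2.833723) = -1.828124
s=0.780000, p=-1.828124: f=-4.861924 → p ← -1.828124 + 0.39·(-4.861924) = -3.724274
p(1.17) ≈ -3.7243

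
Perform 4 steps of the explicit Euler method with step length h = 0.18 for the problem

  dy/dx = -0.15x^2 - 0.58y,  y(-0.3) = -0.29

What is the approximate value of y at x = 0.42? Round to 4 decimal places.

-0.1903

Euler: y_{n+1} = y_n + h·f(x_n, y_n).
x=-0.300000, y=-0.290000: f=0.154700 → y ← -0.290000 + 0.18·0.154700 = -0.262154
x=-0.120000, y=-0.262154: f=0.149889 → y ← -0.262154 + 0.18·0.149889 = -0.235174
x=0.060000, y=-0.235174: f=0.135861 → y ← -0.235174 + 0.18·0.135861 = -0.210719
x=0.240000, y=-0.210719: f=0.113577 → y ← -0.210719 + 0.18·0.113577 = -0.190275
y(0.42) ≈ -0.1903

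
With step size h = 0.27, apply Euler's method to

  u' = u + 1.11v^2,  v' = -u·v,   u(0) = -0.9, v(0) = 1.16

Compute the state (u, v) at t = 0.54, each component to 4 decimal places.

Euler on (u,v): u_{n+1} = u_n + h·u', v_{n+1} = v_n + h·v'.
0.000000: (-0.900000, 1.160000); f=(0.593616, 1.044000) → (-0.739724, 1.441880)
0.270000: (-0.739724, 1.441880); f=(1.567986, 1.066593) → (-0.316367, 1.729860)
(u(0.54), v(0.54)) ≈ (-0.3164, 1.7299)

-0.3164, 1.7299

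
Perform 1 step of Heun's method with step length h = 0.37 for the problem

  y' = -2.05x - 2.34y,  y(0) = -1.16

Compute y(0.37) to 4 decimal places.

Heun: k1 = f(x_n, y_n); k2 = f(x_n + h, y_n + h·k1); y_{n+1} = y_n + (h/2)·(k1 + k2).
x=0.000000, y=-1.160000:
  k1 = f(0.000000, -1.160000) = 2.714400
  k2 = f(0.370000, -0.155672) = -0.394228
  y ← -1.160000 + (0.37/2)·(2.714400 + (-0.394228)) = -0.730768
y(0.37) ≈ -0.7308

-0.7308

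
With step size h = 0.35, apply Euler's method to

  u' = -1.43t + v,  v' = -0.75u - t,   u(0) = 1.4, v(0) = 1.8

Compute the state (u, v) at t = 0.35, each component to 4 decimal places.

2.0300, 1.4325

Euler on (u,v): u_{n+1} = u_n + h·u', v_{n+1} = v_n + h·v'.
0.000000: (1.400000, 1.800000); f=(1.800000, -1.050000) → (2.030000, 1.432500)
(u(0.35), v(0.35)) ≈ (2.0300, 1.4325)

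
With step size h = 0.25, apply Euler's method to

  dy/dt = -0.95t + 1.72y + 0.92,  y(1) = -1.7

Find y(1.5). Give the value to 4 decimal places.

Euler: y_{n+1} = y_n + h·f(t_n, y_n).
t=1.000000, y=-1.700000: f=-2.954000 → y ← -1.700000 + 0.25·(-2.954000) = -2.438500
t=1.250000, y=-2.438500: f=-4.461720 → y ← -2.438500 + 0.25·(-4.461720) = -3.553930
y(1.5) ≈ -3.5539

-3.5539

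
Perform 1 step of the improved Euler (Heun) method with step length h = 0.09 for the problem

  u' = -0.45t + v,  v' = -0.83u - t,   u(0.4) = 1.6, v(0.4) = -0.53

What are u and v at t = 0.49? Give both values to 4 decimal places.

1.5273, -0.6872

Heun on (u,v): k1 = f(t_n, state_n); k2 = f(t_n + h, state_n + h·k1); state_{n+1} = state_n + (h/2)·(k1 + k2).
0.400000: (1.600000, -0.530000)
  k1 = (-0.710000, -1.728000)
  predictor → (1.536100, -0.685520)
  k2 = (-0.906020, -1.764963)
  → (1.527279, -0.687183)
(u(0.49), v(0.49)) ≈ (1.5273, -0.6872)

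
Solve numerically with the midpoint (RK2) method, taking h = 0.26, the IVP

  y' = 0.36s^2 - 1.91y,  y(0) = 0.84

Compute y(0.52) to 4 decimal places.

0.3436

Midpoint: k1 = f(s_n, y_n); k2 = f(s_n + h/2, y_n + (h/2)·k1); y_{n+1} = y_n + h·k2.
s=0.000000, y=0.840000:
  k1 = f(0.000000, 0.840000) = -1.604400
  k2 = f(0.130000, 0.631428) = -1.199943
  y ← 0.840000 + 0.26·(-1.199943) = 0.528015
s=0.260000, y=0.528015:
  k1 = f(0.260000, 0.528015) = -0.984172
  k2 = f(0.390000, 0.400072) = -0.709382
  y ← 0.528015 + 0.26·(-0.709382) = 0.343575
y(0.52) ≈ 0.3436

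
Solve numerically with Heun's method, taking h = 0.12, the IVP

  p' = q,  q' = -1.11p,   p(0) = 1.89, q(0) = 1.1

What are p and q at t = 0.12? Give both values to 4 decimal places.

Heun on (p,q): k1 = f(t_n, state_n); k2 = f(t_n + h, state_n + h·k1); state_{n+1} = state_n + (h/2)·(k1 + k2).
0.000000: (1.890000, 1.100000)
  k1 = (1.100000, -2.097900)
  predictor → (2.022000, 0.848252)
  k2 = (0.848252, -2.244420)
  → (2.006895, 0.839461)
(p(0.12), q(0.12)) ≈ (2.0069, 0.8395)

2.0069, 0.8395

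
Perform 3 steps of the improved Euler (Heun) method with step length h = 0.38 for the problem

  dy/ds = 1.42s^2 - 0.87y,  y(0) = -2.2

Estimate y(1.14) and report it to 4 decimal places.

-0.2280

Heun: k1 = f(s_n, y_n); k2 = f(s_n + h, y_n + h·k1); y_{n+1} = y_n + (h/2)·(k1 + k2).
s=0.000000, y=-2.200000:
  k1 = f(0.000000, -2.200000) = 1.914000
  k2 = f(0.380000, -1.472680) = 1.486280
  y ← -2.200000 + (0.38/2)·(1.914000 + 1.486280) = -1.553947
s=0.380000, y=-1.553947:
  k1 = f(0.380000, -1.553947) = 1.556982
  k2 = f(0.760000, -0.962294) = 1.657388
  y ← -1.553947 + (0.38/2)·(1.556982 + 1.657388) = -0.943217
s=0.760000, y=-0.943217:
  k1 = f(0.760000, -0.943217) = 1.640791
  k2 = f(1.140000, -0.319716) = 2.123585
  y ← -0.943217 + (0.38/2)·(1.640791 + 2.123585) = -0.227985
y(1.14) ≈ -0.2280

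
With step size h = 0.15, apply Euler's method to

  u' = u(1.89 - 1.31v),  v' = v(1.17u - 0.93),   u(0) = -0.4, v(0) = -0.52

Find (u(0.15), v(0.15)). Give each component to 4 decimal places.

-0.5543, -0.4110

Euler on (u,v): u_{n+1} = u_n + h·u', v_{n+1} = v_n + h·v'.
0.000000: (-0.400000, -0.520000); f=(-1.028480, 0.726960) → (-0.554272, -0.410956)
(u(0.15), v(0.15)) ≈ (-0.5543, -0.4110)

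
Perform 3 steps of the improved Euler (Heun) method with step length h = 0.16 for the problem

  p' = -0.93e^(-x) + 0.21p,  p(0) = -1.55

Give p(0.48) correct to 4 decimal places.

-2.0899

Heun: k1 = f(x_n, p_n); k2 = f(x_n + h, p_n + h·k1); p_{n+1} = p_n + (h/2)·(k1 + k2).
x=0.000000, p=-1.550000:
  k1 = f(0.000000, -1.550000) = -1.255500
  k2 = f(0.160000, -1.750880) = -1.160179
  p ← -1.550000 + (0.16/2)·(-1.255500 + (-1.160179)) = -1.743254
x=0.160000, p=-1.743254:
  k1 = f(0.160000, -1.743254) = -1.158577
  k2 = f(0.320000, -1.928627) = -1.080330
  p ← -1.743254 + (0.16/2)·(-1.158577 + (-1.080330)) = -1.922367
x=0.320000, p=-1.922367:
  k1 = f(0.320000, -1.922367) = -1.079016
  k2 = f(0.480000, -2.095009) = -1.015421
  p ← -1.922367 + (0.16/2)·(-1.079016 + (-1.015421)) = -2.089922
p(0.48) ≈ -2.0899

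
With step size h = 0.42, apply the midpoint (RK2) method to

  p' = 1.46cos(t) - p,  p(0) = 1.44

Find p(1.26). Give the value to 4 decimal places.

Midpoint: k1 = f(t_n, p_n); k2 = f(t_n + h/2, p_n + (h/2)·k1); p_{n+1} = p_n + h·k2.
t=0.000000, p=1.440000:
  k1 = f(0.000000, 1.440000) = 0.020000
  k2 = f(0.210000, 1.444200) = -0.016275
  p ← 1.440000 + 0.42·(-0.016275) = 1.433165
t=0.420000, p=1.433165:
  k1 = f(0.420000, 1.433165) = -0.100055
  k2 = f(0.630000, 1.412153) = -0.232433
  p ← 1.433165 + 0.42·(-0.232433) = 1.335543
t=0.840000, p=1.335543:
  k1 = f(0.840000, 1.335543) = -0.361047
  k2 = f(1.050000, 1.259723) = -0.533269
  p ← 1.335543 + 0.42·(-0.533269) = 1.111570
p(1.26) ≈ 1.1116

1.1116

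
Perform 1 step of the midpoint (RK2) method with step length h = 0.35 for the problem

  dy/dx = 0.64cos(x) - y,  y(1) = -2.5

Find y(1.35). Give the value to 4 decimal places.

-1.7129

Midpoint: k1 = f(x_n, y_n); k2 = f(x_n + h/2, y_n + (h/2)·k1); y_{n+1} = y_n + h·k2.
x=1.000000, y=-2.500000:
  k1 = f(1.000000, -2.500000) = 2.845793
  k2 = f(1.175000, -2.001986) = 2.248734
  y ← -2.500000 + 0.35·2.248734 = -1.712943
y(1.35) ≈ -1.7129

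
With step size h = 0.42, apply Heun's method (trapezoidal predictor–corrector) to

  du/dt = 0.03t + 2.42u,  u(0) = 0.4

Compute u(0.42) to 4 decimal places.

1.0158

Heun: k1 = f(t_n, u_n); k2 = f(t_n + h, u_n + h·k1); u_{n+1} = u_n + (h/2)·(k1 + k2).
t=0.000000, u=0.400000:
  k1 = f(0.000000, 0.400000) = 0.968000
  k2 = f(0.420000, 0.806560) = 1.964475
  u ← 0.400000 + (0.42/2)·(0.968000 + 1.964475) = 1.015820
u(0.42) ≈ 1.0158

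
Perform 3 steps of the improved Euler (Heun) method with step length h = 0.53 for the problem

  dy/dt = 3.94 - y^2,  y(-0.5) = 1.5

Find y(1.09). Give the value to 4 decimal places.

Heun: k1 = f(t_n, y_n); k2 = f(t_n + h, y_n + h·k1); y_{n+1} = y_n + (h/2)·(k1 + k2).
t=-0.500000, y=1.500000:
  k1 = f(-0.500000, 1.500000) = 1.690000
  k2 = f(0.030000, 2.395700) = -1.799378
  y ← 1.500000 + (0.53/2)·(1.690000 + (-1.799378)) = 1.471015
t=0.030000, y=1.471015:
  k1 = f(0.030000, 1.471015) = 1.776116
  k2 = f(0.560000, 2.412356) = -1.879462
  y ← 1.471015 + (0.53/2)·(1.776116 + (-1.879462)) = 1.443628
t=0.560000, y=1.443628:
  k1 = f(0.560000, 1.443628) = 1.855938
  k2 = f(1.090000, 2.427275) = -1.951665
  y ← 1.443628 + (0.53/2)·(1.855938 + (-1.951665)) = 1.418260
y(1.09) ≈ 1.4183

1.4183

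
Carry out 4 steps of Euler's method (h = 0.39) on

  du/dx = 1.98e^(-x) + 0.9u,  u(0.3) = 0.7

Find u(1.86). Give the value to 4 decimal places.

4.9813

Euler: u_{n+1} = u_n + h·f(x_n, u_n).
x=0.300000, u=0.700000: f=2.096820 → u ← 0.700000 + 0.39·2.096820 = 1.517760
x=0.690000, u=1.517760: f=2.359104 → u ← 1.517760 + 0.39·2.359104 = 2.437811
x=1.080000, u=2.437811: f=2.866429 → u ← 2.437811 + 0.39·2.866429 = 3.555718
x=1.470000, u=3.555718: f=3.655398 → u ← 3.555718 + 0.39·3.655398 = 4.981323
u(1.86) ≈ 4.9813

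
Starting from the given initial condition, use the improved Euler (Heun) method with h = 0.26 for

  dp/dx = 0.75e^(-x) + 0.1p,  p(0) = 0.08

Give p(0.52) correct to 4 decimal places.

Heun: k1 = f(x_n, p_n); k2 = f(x_n + h, p_n + h·k1); p_{n+1} = p_n + (h/2)·(k1 + k2).
x=0.000000, p=0.080000:
  k1 = f(0.000000, 0.080000) = 0.758000
  k2 = f(0.260000, 0.277080) = 0.605997
  p ← 0.080000 + (0.26/2)·(0.758000 + 0.605997) = 0.257320
x=0.260000, p=0.257320:
  k1 = f(0.260000, 0.257320) = 0.604021
  k2 = f(0.520000, 0.414365) = 0.487327
  p ← 0.257320 + (0.26/2)·(0.604021 + 0.487327) = 0.399195
p(0.52) ≈ 0.3992

0.3992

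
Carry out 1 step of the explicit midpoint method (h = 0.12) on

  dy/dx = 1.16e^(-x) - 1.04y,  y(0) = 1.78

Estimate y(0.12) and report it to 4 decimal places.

Midpoint: k1 = f(x_n, y_n); k2 = f(x_n + h/2, y_n + (h/2)·k1); y_{n+1} = y_n + h·k2.
x=0.000000, y=1.780000:
  k1 = f(0.000000, 1.780000) = -0.691200
  k2 = f(0.060000, 1.738528) = -0.715622
  y ← 1.780000 + 0.12·(-0.715622) = 1.694125
y(0.12) ≈ 1.6941

1.6941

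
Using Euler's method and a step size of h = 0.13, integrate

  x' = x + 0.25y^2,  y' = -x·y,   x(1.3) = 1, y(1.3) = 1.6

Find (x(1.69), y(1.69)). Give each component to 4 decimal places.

1.6650, 0.9539

Euler on (x,y): x_{n+1} = x_n + h·x', y_{n+1} = y_n + h·y'.
1.300000: (1.000000, 1.600000); f=(1.640000, -1.600000) → (1.213200, 1.392000)
1.430000: (1.213200, 1.392000); f=(1.697616, -1.688774) → (1.433890, 1.172459)
1.560000: (1.433890, 1.172459); f=(1.777555, -1.681178) → (1.664972, 0.953906)
(x(1.69), y(1.69)) ≈ (1.6650, 0.9539)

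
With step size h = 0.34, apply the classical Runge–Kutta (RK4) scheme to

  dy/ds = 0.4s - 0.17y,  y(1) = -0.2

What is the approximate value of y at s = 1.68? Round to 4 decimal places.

RK4: k1 = f(s_n, y_n); k2 = f(s_n + h/2, y_n + (h/2)·k1); k3 = f(s_n + h/2, y_n + (h/2)·k2); k4 = f(s_n + h, y_n + h·k3); y_{n+1} = y_n + (h/6)·(k1 + 2k2 + 2k3 + k4).
s=1.000000, y=-0.200000:
  k1 = f(1.000000, -0.200000) = 0.434000
  k2 = f(1.170000, -0.126220) = 0.489457
  k3 = f(1.170000, -0.116792) = 0.487855
  k4 = f(1.340000, -0.034129) = 0.541802
  y ← -0.200000 + (0.34/6)·(k1 + 2k2 + 2k3 + k4) = -0.033943
s=1.340000, y=-0.033943:
  k1 = f(1.340000, -0.033943) = 0.541770
  k2 = f(1.510000, 0.058158) = 0.594113
  k3 = f(1.510000, 0.067057) = 0.592600
  k4 = f(1.680000, 0.167542) = 0.643518
  y ← -0.033943 + (0.34/6)·(k1 + 2k2 + 2k3 + k4) = 0.167718
y(1.68) ≈ 0.1677

0.1677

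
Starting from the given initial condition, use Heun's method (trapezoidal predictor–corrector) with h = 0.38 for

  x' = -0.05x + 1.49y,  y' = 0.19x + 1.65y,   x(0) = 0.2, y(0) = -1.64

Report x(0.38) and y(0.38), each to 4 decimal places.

Heun on (x,y): k1 = f(s_n, state_n); k2 = f(s_n + h, state_n + h·k1); state_{n+1} = state_n + (h/2)·(k1 + k2).
0.000000: (0.200000, -1.640000)
  k1 = (-2.453600, -2.668000)
  predictor → (-0.732368, -2.653840)
  k2 = (-3.917603, -4.517986)
  → (-1.010529, -3.005337)
(x(0.38), y(0.38)) ≈ (-1.0105, -3.0053)

-1.0105, -3.0053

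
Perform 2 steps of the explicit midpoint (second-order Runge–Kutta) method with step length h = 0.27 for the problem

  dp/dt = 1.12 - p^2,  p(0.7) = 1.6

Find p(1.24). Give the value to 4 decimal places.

Midpoint: k1 = f(t_n, p_n); k2 = f(t_n + h/2, p_n + (h/2)·k1); p_{n+1} = p_n + h·k2.
t=0.700000, p=1.600000:
  k1 = f(0.700000, 1.600000) = -1.440000
  k2 = f(0.835000, 1.405600) = -0.855711
  p ← 1.600000 + 0.27·(-0.855711) = 1.368958
t=0.970000, p=1.368958:
  k1 = f(0.970000, 1.368958) = -0.754046
  k2 = f(1.105000, 1.267162) = -0.485699
  p ← 1.368958 + 0.27·(-0.485699) = 1.237819
p(1.24) ≈ 1.2378

1.2378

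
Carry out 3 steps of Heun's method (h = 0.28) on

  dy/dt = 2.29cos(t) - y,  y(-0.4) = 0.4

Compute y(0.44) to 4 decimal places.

Heun: k1 = f(t_n, y_n); k2 = f(t_n + h, y_n + h·k1); y_{n+1} = y_n + (h/2)·(k1 + k2).
t=-0.400000, y=0.400000:
  k1 = f(-0.400000, 0.400000) = 1.709230
  k2 = f(-0.120000, 0.878584) = 1.394947
  y ← 0.400000 + (0.28/2)·(1.709230 + 1.394947) = 0.834585
t=-0.120000, y=0.834585:
  k1 = f(-0.120000, 0.834585) = 1.438947
  k2 = f(0.160000, 1.237490) = 1.023261
  y ← 0.834585 + (0.28/2)·(1.438947 + 1.023261) = 1.179294
t=0.160000, y=1.179294:
  k1 = f(0.160000, 1.179294) = 1.081457
  k2 = f(0.440000, 1.482102) = 0.589780
  y ← 1.179294 + (0.28/2)·(1.081457 + 0.589780) = 1.413267
y(0.44) ≈ 1.4133

1.4133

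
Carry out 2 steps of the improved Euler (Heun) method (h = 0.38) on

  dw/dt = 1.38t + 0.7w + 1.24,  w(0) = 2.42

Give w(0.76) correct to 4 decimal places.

5.7822

Heun: k1 = f(t_n, w_n); k2 = f(t_n + h, w_n + h·k1); w_{n+1} = w_n + (h/2)·(k1 + k2).
t=0.000000, w=2.420000:
  k1 = f(0.000000, 2.420000) = 2.934000
  k2 = f(0.380000, 3.534920) = 4.238844
  w ← 2.420000 + (0.38/2)·(2.934000 + 4.238844) = 3.782840
t=0.380000, w=3.782840:
  k1 = f(0.380000, 3.782840) = 4.412388
  k2 = f(0.760000, 5.459548) = 6.110484
  w ← 3.782840 + (0.38/2)·(4.412388 + 6.110484) = 5.782186
w(0.76) ≈ 5.7822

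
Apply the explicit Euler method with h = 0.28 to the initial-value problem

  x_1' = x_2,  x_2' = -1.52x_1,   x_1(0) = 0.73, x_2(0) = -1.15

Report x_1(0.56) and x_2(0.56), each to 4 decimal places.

-0.0010, -1.6343

Euler on (x_1,x_2): x_1_{n+1} = x_1_n + h·x_1', x_2_{n+1} = x_2_n + h·x_2'.
0.000000: (0.730000, -1.150000); f=(-1.150000, -1.109600) → (0.408000, -1.460688)
0.280000: (0.408000, -1.460688); f=(-1.460688, -0.620160) → (-0.000993, -1.634333)
(x_1(0.56), x_2(0.56)) ≈ (-0.0010, -1.6343)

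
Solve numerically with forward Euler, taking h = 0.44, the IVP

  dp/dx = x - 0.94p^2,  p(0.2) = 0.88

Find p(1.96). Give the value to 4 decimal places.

1.2543

Euler: p_{n+1} = p_n + h·f(x_n, p_n).
x=0.200000, p=0.880000: f=-0.527936 → p ← 0.880000 + 0.44·(-0.527936) = 0.647708
x=0.640000, p=0.647708: f=0.245646 → p ← 0.647708 + 0.44·0.245646 = 0.755792
x=1.080000, p=0.755792: f=0.543051 → p ← 0.755792 + 0.44·0.543051 = 0.994735
x=1.520000, p=0.994735: f=0.589872 → p ← 0.994735 + 0.44·0.589872 = 1.254279
p(1.96) ≈ 1.2543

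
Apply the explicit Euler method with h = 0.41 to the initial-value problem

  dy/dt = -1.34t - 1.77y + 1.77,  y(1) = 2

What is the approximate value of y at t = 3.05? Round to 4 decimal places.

-0.8793

Euler: y_{n+1} = y_n + h·f(t_n, y_n).
t=1.000000, y=2.000000: f=-3.110000 → y ← 2.000000 + 0.41·(-3.110000) = 0.724900
t=1.410000, y=0.724900: f=-1.402473 → y ← 0.724900 + 0.41·(-1.402473) = 0.149886
t=1.820000, y=0.149886: f=-0.934098 → y ← 0.149886 + 0.41·(-0.934098) = -0.233094
t=2.230000, y=-0.233094: f=-0.805623 → y ← -0.233094 + 0.41·(-0.805623) = -0.563400
t=2.640000, y=-0.563400: f=-0.770382 → y ← -0.563400 + 0.41·(-0.770382) = -0.879257
y(3.05) ≈ -0.8793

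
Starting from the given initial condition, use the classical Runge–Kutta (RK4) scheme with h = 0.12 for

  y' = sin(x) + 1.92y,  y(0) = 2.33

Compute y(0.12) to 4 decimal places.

RK4: k1 = f(x_n, y_n); k2 = f(x_n + h/2, y_n + (h/2)·k1); k3 = f(x_n + h/2, y_n + (h/2)·k2); k4 = f(x_n + h, y_n + h·k3); y_{n+1} = y_n + (h/6)·(k1 + 2k2 + 2k3 + k4).
x=0.000000, y=2.330000:
  k1 = f(0.000000, 2.330000) = 4.473600
  k2 = f(0.060000, 2.598416) = 5.048923
  k3 = f(0.060000, 2.632935) = 5.115200
  k4 = f(0.120000, 2.943824) = 5.771854
  y ← 2.330000 + (0.12/6)·(k1 + 2k2 + 2k3 + k4) = 2.941474
y(0.12) ≈ 2.9415

2.9415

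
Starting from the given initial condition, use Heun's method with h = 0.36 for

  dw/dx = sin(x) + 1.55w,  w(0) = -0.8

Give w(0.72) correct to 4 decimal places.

Heun: k1 = f(x_n, w_n); k2 = f(x_n + h, w_n + h·k1); w_{n+1} = w_n + (h/2)·(k1 + k2).
x=0.000000, w=-0.800000:
  k1 = f(0.000000, -0.800000) = -1.240000
  k2 = f(0.360000, -1.246400) = -1.579646
  w ← -0.800000 + (0.36/2)·(-1.240000 + (-1.579646)) = -1.307536
x=0.360000, w=-1.307536:
  k1 = f(0.360000, -1.307536) = -1.674407
  k2 = f(0.720000, -1.910323) = -2.301616
  w ← -1.307536 + (0.36/2)·(-1.674407 + (-2.301616)) = -2.023220
w(0.72) ≈ -2.0232

-2.0232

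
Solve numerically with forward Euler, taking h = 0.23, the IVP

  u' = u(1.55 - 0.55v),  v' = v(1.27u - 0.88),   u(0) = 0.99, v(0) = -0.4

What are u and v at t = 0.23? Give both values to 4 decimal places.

Euler on (u,v): u_{n+1} = u_n + h·u', v_{n+1} = v_n + h·v'.
0.000000: (0.990000, -0.400000); f=(1.752300, -0.150920) → (1.393029, -0.434712)
(u(0.23), v(0.23)) ≈ (1.3930, -0.4347)

1.3930, -0.4347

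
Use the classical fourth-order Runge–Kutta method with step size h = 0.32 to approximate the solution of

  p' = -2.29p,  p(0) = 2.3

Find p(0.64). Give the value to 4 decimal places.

0.5346

RK4: k1 = f(t_n, p_n); k2 = f(t_n + h/2, p_n + (h/2)·k1); k3 = f(t_n + h/2, p_n + (h/2)·k2); k4 = f(t_n + h, p_n + h·k3); p_{n+1} = p_n + (h/6)·(k1 + 2k2 + 2k3 + k4).
t=0.000000, p=2.300000:
  k1 = f(0.000000, 2.300000) = -5.267000
  k2 = f(0.160000, 1.457280) = -3.337171
  k3 = f(0.160000, 1.766053) = -4.044260
  k4 = f(0.320000, 1.005837) = -2.303366
  p ← 2.300000 + (0.32/6)·(k1 + 2k2 + 2k3 + k4) = 1.108894
t=0.320000, p=1.108894:
  k1 = f(0.320000, 1.108894) = -2.539368
  k2 = f(0.480000, 0.702596) = -1.608944
  k3 = f(0.480000, 0.851463) = -1.949851
  k4 = f(0.640000, 0.484942) = -1.110517
  p ← 1.108894 + (0.32/6)·(k1 + 2k2 + 2k3 + k4) = 0.534629
p(0.64) ≈ 0.5346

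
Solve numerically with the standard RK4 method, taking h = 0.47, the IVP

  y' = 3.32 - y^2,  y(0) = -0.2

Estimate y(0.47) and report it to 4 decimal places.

RK4: k1 = f(t_n, y_n); k2 = f(t_n + h/2, y_n + (h/2)·k1); k3 = f(t_n + h/2, y_n + (h/2)·k2); k4 = f(t_n + h, y_n + h·k3); y_{n+1} = y_n + (h/6)·(k1 + 2k2 + 2k3 + k4).
t=0.000000, y=-0.200000:
  k1 = f(0.000000, -0.200000) = 3.280000
  k2 = f(0.235000, 0.570800) = 2.994187
  k3 = f(0.235000, 0.503634) = 3.066353
  k4 = f(0.470000, 1.241186) = 1.779458
  y ← -0.200000 + (0.47/6)·(k1 + 2k2 + 2k3 + k4) = 1.145809
y(0.47) ≈ 1.1458

1.1458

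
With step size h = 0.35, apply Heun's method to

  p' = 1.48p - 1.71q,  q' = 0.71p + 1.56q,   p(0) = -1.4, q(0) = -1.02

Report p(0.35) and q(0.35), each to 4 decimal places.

Heun on (p,q): k1 = f(s_n, state_n); k2 = f(s_n + h, state_n + h·k1); state_{n+1} = state_n + (h/2)·(k1 + k2).
0.000000: (-1.400000, -1.020000)
  k1 = (-0.327800, -2.585200)
  predictor → (-1.514730, -1.924820)
  k2 = (1.049642, -4.078177)
  → (-1.273678, -2.186091)
(p(0.35), q(0.35)) ≈ (-1.2737, -2.1861)

-1.2737, -2.1861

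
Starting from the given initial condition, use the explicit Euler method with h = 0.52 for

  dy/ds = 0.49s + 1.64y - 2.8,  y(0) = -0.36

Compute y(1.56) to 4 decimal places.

Euler: y_{n+1} = y_n + h·f(s_n, y_n).
s=0.000000, y=-0.360000: f=-3.390400 → y ← -0.360000 + 0.52·(-3.390400) = -2.123008
s=0.520000, y=-2.123008: f=-6.026933 → y ← -2.123008 + 0.52·(-6.026933) = -5.257013
s=1.040000, y=-5.257013: f=-10.911902 → y ← -5.257013 + 0.52·(-10.911902) = -10.931202
y(1.56) ≈ -10.9312

-10.9312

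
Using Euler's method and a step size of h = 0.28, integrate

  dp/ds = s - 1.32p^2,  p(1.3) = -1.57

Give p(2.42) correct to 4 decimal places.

Euler: p_{n+1} = p_n + h·f(s_n, p_n).
s=1.300000, p=-1.570000: f=-1.953668 → p ← -1.570000 + 0.28·(-1.953668) = -2.117027
s=1.580000, p=-2.117027: f=-4.335981 → p ← -2.117027 + 0.28·(-4.335981) = -3.331102
s=1.860000, p=-3.331102: f=-12.787034 → p ← -3.331102 + 0.28·(-12.787034) = -6.911471
s=2.140000, p=-6.911471: f=-60.914332 → p ← -6.911471 + 0.28·(-60.914332) = -23.967484
p(2.42) ≈ -23.9675

-23.9675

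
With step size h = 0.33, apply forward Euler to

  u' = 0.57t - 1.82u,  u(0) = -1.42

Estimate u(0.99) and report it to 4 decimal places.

0.0585

Euler: u_{n+1} = u_n + h·f(t_n, u_n).
t=0.000000, u=-1.420000: f=2.584400 → u ← -1.420000 + 0.33·2.584400 = -0.567148
t=0.330000, u=-0.567148: f=1.220309 → u ← -0.567148 + 0.33·1.220309 = -0.164446
t=0.660000, u=-0.164446: f=0.675492 → u ← -0.164446 + 0.33·0.675492 = 0.058466
u(0.99) ≈ 0.0585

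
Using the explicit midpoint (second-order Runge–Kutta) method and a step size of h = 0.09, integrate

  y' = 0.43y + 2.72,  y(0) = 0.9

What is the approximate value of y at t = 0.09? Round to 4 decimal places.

Midpoint: k1 = f(t_n, y_n); k2 = f(t_n + h/2, y_n + (h/2)·k1); y_{n+1} = y_n + h·k2.
t=0.000000, y=0.900000:
  k1 = f(0.000000, 0.900000) = 3.107000
  k2 = f(0.045000, 1.039815) = 3.167120
  y ← 0.900000 + 0.09·3.167120 = 1.185041
y(0.09) ≈ 1.1850

1.1850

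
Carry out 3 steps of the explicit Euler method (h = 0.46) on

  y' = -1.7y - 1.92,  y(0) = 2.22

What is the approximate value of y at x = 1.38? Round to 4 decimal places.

Euler: y_{n+1} = y_n + h·f(x_n, y_n).
x=0.000000, y=2.220000: f=-5.694000 → y ← 2.220000 + 0.46·(-5.694000) = -0.399240
x=0.460000, y=-0.399240: f=-1.241292 → y ← -0.399240 + 0.46·(-1.241292) = -0.970234
x=0.920000, y=-0.970234: f=-0.270602 → y ← -0.970234 + 0.46·(-0.270602) = -1.094711
y(1.38) ≈ -1.0947

-1.0947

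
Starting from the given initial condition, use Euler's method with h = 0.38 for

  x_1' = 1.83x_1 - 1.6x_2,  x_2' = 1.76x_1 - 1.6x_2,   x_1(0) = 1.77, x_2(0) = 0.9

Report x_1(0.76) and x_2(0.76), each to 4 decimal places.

Euler on (x_1,x_2): x_1_{n+1} = x_1_n + h·x_1', x_2_{n+1} = x_2_n + h·x_2'.
0.000000: (1.770000, 0.900000); f=(1.799100, 1.675200) → (2.453658, 1.536576)
0.380000: (2.453658, 1.536576); f=(2.031673, 1.859916) → (3.225694, 2.243344)
(x_1(0.76), x_2(0.76)) ≈ (3.2257, 2.2433)

3.2257, 2.2433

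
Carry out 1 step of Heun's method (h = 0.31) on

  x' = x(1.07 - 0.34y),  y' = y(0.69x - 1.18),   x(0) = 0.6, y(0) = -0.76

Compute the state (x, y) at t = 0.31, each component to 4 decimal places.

Heun on (x,y): k1 = f(t_n, state_n); k2 = f(t_n + h, state_n + h·k1); state_{n+1} = state_n + (h/2)·(k1 + k2).
0.000000: (0.600000, -0.760000)
  k1 = (0.797040, 0.582160)
  predictor → (0.847082, -0.579530)
  k2 = (1.073288, 0.345118)
  → (0.889901, -0.616272)
(x(0.31), y(0.31)) ≈ (0.8899, -0.6163)

0.8899, -0.6163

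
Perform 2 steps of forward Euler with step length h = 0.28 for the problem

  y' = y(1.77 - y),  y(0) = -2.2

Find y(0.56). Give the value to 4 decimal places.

-12.9905

Euler: y_{n+1} = y_n + h·f(t_n, y_n).
t=0.000000, y=-2.200000: f=-8.734000 → y ← -2.200000 + 0.28·(-8.734000) = -4.645520
t=0.280000, y=-4.645520: f=-29.803426 → y ← -4.645520 + 0.28·(-29.803426) = -12.990479
y(0.56) ≈ -12.9905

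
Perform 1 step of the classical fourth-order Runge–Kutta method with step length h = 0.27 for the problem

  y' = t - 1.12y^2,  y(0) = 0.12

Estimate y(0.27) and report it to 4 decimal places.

0.1513

RK4: k1 = f(t_n, y_n); k2 = f(t_n + h/2, y_n + (h/2)·k1); k3 = f(t_n + h/2, y_n + (h/2)·k2); k4 = f(t_n + h, y_n + h·k3); y_{n+1} = y_n + (h/6)·(k1 + 2k2 + 2k3 + k4).
t=0.000000, y=0.120000:
  k1 = f(0.000000, 0.120000) = -0.016128
  k2 = f(0.135000, 0.117823) = 0.119452
  k3 = f(0.135000, 0.136126) = 0.114246
  k4 = f(0.270000, 0.150846) = 0.244515
  y ← 0.120000 + (0.27/6)·(k1 + 2k2 + 2k3 + k4) = 0.151310
y(0.27) ≈ 0.1513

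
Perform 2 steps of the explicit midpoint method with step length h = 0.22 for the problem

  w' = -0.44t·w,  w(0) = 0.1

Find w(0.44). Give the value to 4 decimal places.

Midpoint: k1 = f(t_n, w_n); k2 = f(t_n + h/2, w_n + (h/2)·k1); w_{n+1} = w_n + h·k2.
t=0.000000, w=0.100000:
  k1 = f(0.000000, 0.100000) = 0.000000
  k2 = f(0.110000, 0.100000) = -0.004840
  w ← 0.100000 + 0.22·(-0.004840) = 0.098935
t=0.220000, w=0.098935:
  k1 = f(0.220000, 0.098935) = -0.009577
  k2 = f(0.330000, 0.097882) = -0.014212
  w ← 0.098935 + 0.22·(-0.014212) = 0.095808
w(0.44) ≈ 0.0958

0.0958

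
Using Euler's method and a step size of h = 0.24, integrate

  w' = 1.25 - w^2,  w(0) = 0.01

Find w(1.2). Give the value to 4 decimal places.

1.0329

Euler: w_{n+1} = w_n + h·f(t_n, w_n).
t=0.000000, w=0.010000: f=1.249900 → w ← 0.010000 + 0.24·1.249900 = 0.309976
t=0.240000, w=0.309976: f=1.153915 → w ← 0.309976 + 0.24·1.153915 = 0.586916
t=0.480000, w=0.586916: f=0.905530 → w ← 0.586916 + 0.24·0.905530 = 0.804243
t=0.720000, w=0.804243: f=0.603194 → w ← 0.804243 + 0.24·0.603194 = 0.949009
t=0.960000, w=0.949009: f=0.349381 → w ← 0.949009 + 0.24·0.349381 = 1.032861
w(1.2) ≈ 1.0329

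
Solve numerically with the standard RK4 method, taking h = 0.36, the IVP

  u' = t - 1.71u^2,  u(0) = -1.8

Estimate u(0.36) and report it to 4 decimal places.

RK4: k1 = f(t_n, u_n); k2 = f(t_n + h/2, u_n + (h/2)·k1); k3 = f(t_n + h/2, u_n + (h/2)·k2); k4 = f(t_n + h, u_n + h·k3); u_{n+1} = u_n + (h/6)·(k1 + 2k2 + 2k3 + k4).
t=0.000000, u=-1.800000:
  k1 = f(0.000000, -1.800000) = -5.540400
  k2 = f(0.180000, -2.797272) = -13.200289
  k3 = f(0.180000, -4.176052) = -29.641393
  k4 = f(0.360000, -12.470901) = -265.584985
  u ← -1.800000 + (0.36/6)·(k1 + 2k2 + 2k3 + k4) = -23.208525
u(0.36) ≈ -23.2085

-23.2085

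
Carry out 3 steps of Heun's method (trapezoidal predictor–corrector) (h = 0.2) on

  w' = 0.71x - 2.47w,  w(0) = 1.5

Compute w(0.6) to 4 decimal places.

Heun: k1 = f(x_n, w_n); k2 = f(x_n + h, w_n + h·k1); w_{n+1} = w_n + (h/2)·(k1 + k2).
x=0.000000, w=1.500000:
  k1 = f(0.000000, 1.500000) = -3.705000
  k2 = f(0.200000, 0.759000) = -1.732730
  w ← 1.500000 + (0.2/2)·(-3.705000 + (-1.732730)) = 0.956227
x=0.200000, w=0.956227:
  k1 = f(0.200000, 0.956227) = -2.219881
  k2 = f(0.400000, 0.512251) = -0.981260
  w ← 0.956227 + (0.2/2)·(-2.219881 + (-0.981260)) = 0.636113
x=0.400000, w=0.636113:
  k1 = f(0.400000, 0.636113) = -1.287199
  k2 = f(0.600000, 0.378673) = -0.509323
  w ← 0.636113 + (0.2/2)·(-1.287199 + (-0.509323)) = 0.456461
w(0.6) ≈ 0.4565

0.4565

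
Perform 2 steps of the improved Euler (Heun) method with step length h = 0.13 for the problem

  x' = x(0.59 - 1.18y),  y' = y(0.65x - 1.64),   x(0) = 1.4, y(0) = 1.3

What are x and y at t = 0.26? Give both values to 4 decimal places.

1.1386, 1.0488

Heun on (x,y): k1 = f(t_n, state_n); k2 = f(t_n + h, state_n + h·k1); state_{n+1} = state_n + (h/2)·(k1 + k2).
0.000000: (1.400000, 1.300000)
  k1 = (-1.321600, -0.949000)
  predictor → (1.228192, 1.176630)
  k2 = (-0.980617, -0.990340)
  → (1.250356, 1.173943)
0.130000: (1.250356, 1.173943)
  k1 = (-0.994349, -0.971166)
  predictor → (1.121091, 1.047691)
  k2 = (-0.724534, -0.954752)
  → (1.138629, 1.048758)
(x(0.26), y(0.26)) ≈ (1.1386, 1.0488)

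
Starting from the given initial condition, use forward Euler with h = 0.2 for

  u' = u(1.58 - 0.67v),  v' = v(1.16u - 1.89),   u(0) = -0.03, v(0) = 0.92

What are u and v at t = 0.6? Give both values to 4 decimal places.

Euler on (u,v): u_{n+1} = u_n + h·u', v_{n+1} = v_n + h·v'.
0.000000: (-0.030000, 0.920000); f=(-0.028908, -1.770816) → (-0.035782, 0.565837)
0.200000: (-0.035782, 0.565837); f=(-0.042970, -1.092918) → (-0.044376, 0.347253)
0.400000: (-0.044376, 0.347253); f=(-0.059789, -0.674184) → (-0.056333, 0.212417)
(u(0.6), v(0.6)) ≈ (-0.0563, 0.2124)

-0.0563, 0.2124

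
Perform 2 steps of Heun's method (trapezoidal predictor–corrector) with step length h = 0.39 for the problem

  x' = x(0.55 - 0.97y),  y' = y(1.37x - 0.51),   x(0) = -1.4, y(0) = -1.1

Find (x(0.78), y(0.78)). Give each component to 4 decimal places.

Heun on (x,y): k1 = f(t_n, state_n); k2 = f(t_n + h, state_n + h·k1); state_{n+1} = state_n + (h/2)·(k1 + k2).
0.000000: (-1.400000, -1.100000)
  k1 = (-2.263800, 2.670800)
  predictor → (-2.282882, -0.058388)
  k2 = (-1.384879, 0.212389)
  → (-2.111492, -0.537778)
0.390000: (-2.111492, -0.537778)
  k1 = (-2.262770, 1.829922)
  predictor → (-2.993973, 0.175891)
  k2 = (-1.135870, -0.811165)
  → (-2.774227, -0.339121)
(x(0.78), y(0.78)) ≈ (-2.7742, -0.3391)

-2.7742, -0.3391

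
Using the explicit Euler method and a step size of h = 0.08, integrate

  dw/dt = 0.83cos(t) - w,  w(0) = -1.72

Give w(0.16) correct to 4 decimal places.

-1.3285

Euler: w_{n+1} = w_n + h·f(t_n, w_n).
t=0.000000, w=-1.720000: f=2.550000 → w ← -1.720000 + 0.08·2.550000 = -1.516000
t=0.080000, w=-1.516000: f=2.343345 → w ← -1.516000 + 0.08·2.343345 = -1.328532
w(0.16) ≈ -1.3285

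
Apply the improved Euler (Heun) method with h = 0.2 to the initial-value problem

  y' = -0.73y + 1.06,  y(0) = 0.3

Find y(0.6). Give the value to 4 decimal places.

Heun: k1 = f(x_n, y_n); k2 = f(x_n + h, y_n + h·k1); y_{n+1} = y_n + (h/2)·(k1 + k2).
x=0.000000, y=0.300000:
  k1 = f(0.000000, 0.300000) = 0.841000
  k2 = f(0.200000, 0.468200) = 0.718214
  y ← 0.300000 + (0.2/2)·(0.841000 + 0.718214) = 0.455921
x=0.200000, y=0.455921:
  k1 = f(0.200000, 0.455921) = 0.727177
  k2 = f(0.400000, 0.601357) = 0.621009
  y ← 0.455921 + (0.2/2)·(0.727177 + 0.621009) = 0.590740
x=0.400000, y=0.590740:
  k1 = f(0.400000, 0.590740) = 0.628760
  k2 = f(0.600000, 0.716492) = 0.536961
  y ← 0.590740 + (0.2/2)·(0.628760 + 0.536961) = 0.707312
y(0.6) ≈ 0.7073

0.7073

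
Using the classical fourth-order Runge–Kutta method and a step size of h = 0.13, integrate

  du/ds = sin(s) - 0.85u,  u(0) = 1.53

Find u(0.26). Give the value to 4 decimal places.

1.2579

RK4: k1 = f(s_n, u_n); k2 = f(s_n + h/2, u_n + (h/2)·k1); k3 = f(s_n + h/2, u_n + (h/2)·k2); k4 = f(s_n + h, u_n + h·k3); u_{n+1} = u_n + (h/6)·(k1 + 2k2 + 2k3 + k4).
s=0.000000, u=1.530000:
  k1 = f(0.000000, 1.530000) = -1.300500
  k2 = f(0.065000, 1.445468) = -1.163693
  k3 = f(0.065000, 1.454360) = -1.171252
  k4 = f(0.130000, 1.377737) = -1.041443
  u ← 1.530000 + (0.13/6)·(k1 + 2k2 + 2k3 + k4) = 1.378077
s=0.130000, u=1.378077:
  k1 = f(0.130000, 1.378077) = -1.041731
  k2 = f(0.195000, 1.310364) = -0.920043
  k3 = f(0.195000, 1.318274) = -0.926766
  k4 = f(0.260000, 1.257597) = -0.811877
  u ← 1.378077 + (0.13/6)·(k1 + 2k2 + 2k3 + k4) = 1.257887
u(0.26) ≈ 1.2579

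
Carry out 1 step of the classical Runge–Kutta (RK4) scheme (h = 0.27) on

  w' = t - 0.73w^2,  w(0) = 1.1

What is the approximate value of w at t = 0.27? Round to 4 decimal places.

0.9363

RK4: k1 = f(t_n, w_n); k2 = f(t_n + h/2, w_n + (h/2)·k1); k3 = f(t_n + h/2, w_n + (h/2)·k2); k4 = f(t_n + h, w_n + h·k3); w_{n+1} = w_n + (h/6)·(k1 + 2k2 + 2k3 + k4).
t=0.000000, w=1.100000:
  k1 = f(0.000000, 1.100000) = -0.883300
  k2 = f(0.135000, 0.980755) = -0.567172
  k3 = f(0.135000, 1.023432) = -0.629611
  k4 = f(0.270000, 0.930005) = -0.361384
  w ← 1.100000 + (0.27/6)·(k1 + 2k2 + 2k3 + k4) = 0.936279
w(0.27) ≈ 0.9363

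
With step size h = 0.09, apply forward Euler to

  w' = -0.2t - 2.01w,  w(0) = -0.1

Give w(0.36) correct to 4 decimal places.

-0.0536

Euler: w_{n+1} = w_n + h·f(t_n, w_n).
t=0.000000, w=-0.100000: f=0.201000 → w ← -0.100000 + 0.09·0.201000 = -0.081910
t=0.090000, w=-0.081910: f=0.146639 → w ← -0.081910 + 0.09·0.146639 = -0.068712
t=0.180000, w=-0.068712: f=0.102112 → w ← -0.068712 + 0.09·0.102112 = -0.059522
t=0.270000, w=-0.059522: f=0.065640 → w ← -0.059522 + 0.09·0.065640 = -0.053615
w(0.36) ≈ -0.0536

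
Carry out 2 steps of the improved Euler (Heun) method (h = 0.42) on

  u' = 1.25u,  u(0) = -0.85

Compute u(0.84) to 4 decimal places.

-2.3502

Heun: k1 = f(t_n, u_n); k2 = f(t_n + h, u_n + h·k1); u_{n+1} = u_n + (h/2)·(k1 + k2).
t=0.000000, u=-0.850000:
  k1 = f(0.000000, -0.850000) = -1.062500
  k2 = f(0.420000, -1.296250) = -1.620312
  u ← -0.850000 + (0.42/2)·(-1.062500 + (-1.620312)) = -1.413391
t=0.420000, u=-1.413391:
  k1 = f(0.420000, -1.413391) = -1.766738
  k2 = f(0.840000, -2.155421) = -2.694276
  u ← -1.413391 + (0.42/2)·(-1.766738 + (-2.694276)) = -2.350204
u(0.84) ≈ -2.3502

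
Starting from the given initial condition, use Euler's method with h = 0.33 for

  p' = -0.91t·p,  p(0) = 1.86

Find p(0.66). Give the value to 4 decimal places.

1.6757

Euler: p_{n+1} = p_n + h·f(t_n, p_n).
t=0.000000, p=1.860000: f=0.000000 → p ← 1.860000 + 0.33·0.000000 = 1.860000
t=0.330000, p=1.860000: f=-0.558558 → p ← 1.860000 + 0.33·(-0.558558) = 1.675676
p(0.66) ≈ 1.6757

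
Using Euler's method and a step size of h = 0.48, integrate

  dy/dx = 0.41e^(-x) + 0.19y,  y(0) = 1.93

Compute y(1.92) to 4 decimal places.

3.2659

Euler: y_{n+1} = y_n + h·f(x_n, y_n).
x=0.000000, y=1.930000: f=0.776700 → y ← 1.930000 + 0.48·0.776700 = 2.302816
x=0.480000, y=2.302816: f=0.691236 → y ← 2.302816 + 0.48·0.691236 = 2.634609
x=0.960000, y=2.634609: f=0.657562 → y ← 2.634609 + 0.48·0.657562 = 2.950239
x=1.440000, y=2.950239: f=0.657686 → y ← 2.950239 + 0.48·0.657686 = 3.265928
y(1.92) ≈ 3.2659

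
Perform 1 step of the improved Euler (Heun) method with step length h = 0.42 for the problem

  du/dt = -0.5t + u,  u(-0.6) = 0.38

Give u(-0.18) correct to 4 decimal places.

Heun: k1 = f(t_n, u_n); k2 = f(t_n + h, u_n + h·k1); u_{n+1} = u_n + (h/2)·(k1 + k2).
t=-0.600000, u=0.380000:
  k1 = f(-0.600000, 0.380000) = 0.680000
  k2 = f(-0.180000, 0.665600) = 0.755600
  u ← 0.380000 + (0.42/2)·(0.680000 + 0.755600) = 0.681476
u(-0.18) ≈ 0.6815

0.6815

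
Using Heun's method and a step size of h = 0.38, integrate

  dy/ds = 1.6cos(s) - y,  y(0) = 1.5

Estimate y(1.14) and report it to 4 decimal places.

1.2603

Heun: k1 = f(s_n, y_n); k2 = f(s_n + h, y_n + h·k1); y_{n+1} = y_n + (h/2)·(k1 + k2).
s=0.000000, y=1.500000:
  k1 = f(0.000000, 1.500000) = 0.100000
  k2 = f(0.380000, 1.538000) = -0.052137
  y ← 1.500000 + (0.38/2)·(0.100000 + (-0.052137)) = 1.509094
s=0.380000, y=1.509094:
  k1 = f(0.380000, 1.509094) = -0.023231
  k2 = f(0.760000, 1.500266) = -0.340529
  y ← 1.509094 + (0.38/2)·(-0.023231 + (-0.340529)) = 1.439980
s=0.760000, y=1.439980:
  k1 = f(0.760000, 1.439980) = -0.280242
  k2 = f(1.140000, 1.333488) = -0.665337
  y ← 1.439980 + (0.38/2)·(-0.280242 + (-0.665337)) = 1.260320
y(1.14) ≈ 1.2603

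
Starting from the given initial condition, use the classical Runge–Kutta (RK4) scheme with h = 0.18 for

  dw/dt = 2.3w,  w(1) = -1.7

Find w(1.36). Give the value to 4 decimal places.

RK4: k1 = f(t_n, w_n); k2 = f(t_n + h/2, w_n + (h/2)·k1); k3 = f(t_n + h/2, w_n + (h/2)·k2); k4 = f(t_n + h, w_n + h·k3); w_{n+1} = w_n + (h/6)·(k1 + 2k2 + 2k3 + k4).
t=1.000000, w=-1.700000:
  k1 = f(1.000000, -1.700000) = -3.910000
  k2 = f(1.090000, -2.051900) = -4.719370
  k3 = f(1.090000, -2.124743) = -4.886910
  k4 = f(1.180000, -2.579644) = -5.933181
  w ← -1.700000 + (0.18/6)·(k1 + 2k2 + 2k3 + k4) = -2.571672
t=1.180000, w=-2.571672:
  k1 = f(1.180000, -2.571672) = -5.914846
  k2 = f(1.270000, -3.104008) = -7.139219
  k3 = f(1.270000, -3.214202) = -7.392664
  k4 = f(1.360000, -3.902352) = -8.975409
  w ← -2.571672 + (0.18/6)·(k1 + 2k2 + 2k3 + k4) = -3.890293
w(1.36) ≈ -3.8903

-3.8903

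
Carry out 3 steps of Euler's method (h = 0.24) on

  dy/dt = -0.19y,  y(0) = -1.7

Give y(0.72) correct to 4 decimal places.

Euler: y_{n+1} = y_n + h·f(t_n, y_n).
t=0.000000, y=-1.700000: f=0.323000 → y ← -1.700000 + 0.24·0.323000 = -1.622480
t=0.240000, y=-1.622480: f=0.308271 → y ← -1.622480 + 0.24·0.308271 = -1.548495
t=0.480000, y=-1.548495: f=0.294214 → y ← -1.548495 + 0.24·0.294214 = -1.477884
y(0.72) ≈ -1.4779

-1.4779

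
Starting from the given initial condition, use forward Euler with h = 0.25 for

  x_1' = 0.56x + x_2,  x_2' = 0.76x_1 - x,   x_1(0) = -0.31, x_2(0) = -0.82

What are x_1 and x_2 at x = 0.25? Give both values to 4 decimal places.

-0.5150, -0.8789

Euler on (x_1,x_2): x_1_{n+1} = x_1_n + h·x_1', x_2_{n+1} = x_2_n + h·x_2'.
0.000000: (-0.310000, -0.820000); f=(-0.820000, -0.235600) → (-0.515000, -0.878900)
(x_1(0.25), x_2(0.25)) ≈ (-0.5150, -0.8789)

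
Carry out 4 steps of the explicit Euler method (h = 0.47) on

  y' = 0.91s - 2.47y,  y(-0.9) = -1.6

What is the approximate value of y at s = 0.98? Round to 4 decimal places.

Euler: y_{n+1} = y_n + h·f(s_n, y_n).
s=-0.900000, y=-1.600000: f=3.133000 → y ← -1.600000 + 0.47·3.133000 = -0.127490
s=-0.430000, y=-0.127490: f=-0.076400 → y ← -0.127490 + 0.47·(-0.076400) = -0.163398
s=0.040000, y=-0.163398: f=0.439993 → y ← -0.163398 + 0.47·0.439993 = 0.043399
s=0.510000, y=0.043399: f=0.356905 → y ← 0.043399 + 0.47·0.356905 = 0.211144
y(0.98) ≈ 0.2111

0.2111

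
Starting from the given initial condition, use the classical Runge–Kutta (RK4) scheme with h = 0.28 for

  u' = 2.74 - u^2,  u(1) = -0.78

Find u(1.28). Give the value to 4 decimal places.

RK4: k1 = f(t_n, u_n); k2 = f(t_n + h/2, u_n + (h/2)·k1); k3 = f(t_n + h/2, u_n + (h/2)·k2); k4 = f(t_n + h, u_n + h·k3); u_{n+1} = u_n + (h/6)·(k1 + 2k2 + 2k3 + k4).
t=1.000000, u=-0.780000:
  k1 = f(1.000000, -0.780000) = 2.131600
  k2 = f(1.140000, -0.481576) = 2.508085
  k3 = f(1.140000, -0.428868) = 2.556072
  k4 = f(1.280000, -0.064300) = 2.735866
  u ← -0.780000 + (0.28/6)·(k1 + 2k2 + 2k3 + k4) = -0.080197
u(1.28) ≈ -0.0802

-0.0802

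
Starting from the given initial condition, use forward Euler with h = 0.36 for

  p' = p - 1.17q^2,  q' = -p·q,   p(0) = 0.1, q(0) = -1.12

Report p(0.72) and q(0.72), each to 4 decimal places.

-1.0246, -1.2322

Euler on (p,q): p_{n+1} = p_n + h·p', q_{n+1} = q_n + h·q'.
0.000000: (0.100000, -1.120000); f=(-1.367648, 0.112000) → (-0.392353, -1.079680)
0.360000: (-0.392353, -1.079680); f=(-1.756233, -0.423616) → (-1.024597, -1.232182)
(p(0.72), q(0.72)) ≈ (-1.0246, -1.2322)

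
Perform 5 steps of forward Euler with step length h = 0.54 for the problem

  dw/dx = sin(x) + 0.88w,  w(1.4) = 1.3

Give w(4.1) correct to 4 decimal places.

Euler: w_{n+1} = w_n + h·f(x_n, w_n).
x=1.400000, w=1.300000: f=2.129450 → w ← 1.300000 + 0.54·2.129450 = 2.449903
x=1.940000, w=2.449903: f=3.088530 → w ← 2.449903 + 0.54·3.088530 = 4.117709
x=2.480000, w=4.117709: f=4.237958 → w ← 4.117709 + 0.54·4.237958 = 6.406206
x=3.020000, w=6.406206: f=5.758755 → w ← 6.406206 + 0.54·5.758755 = 9.515934
x=3.560000, w=9.515934: f=7.967716 → w ← 9.515934 + 0.54·7.967716 = 13.818500
w(4.1) ≈ 13.8185

13.8185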